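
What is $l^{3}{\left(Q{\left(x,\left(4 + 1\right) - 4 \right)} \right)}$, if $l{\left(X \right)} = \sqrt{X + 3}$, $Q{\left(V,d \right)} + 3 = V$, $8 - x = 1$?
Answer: $7 \sqrt{7} \approx 18.52$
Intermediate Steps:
$x = 7$ ($x = 8 - 1 = 7$)
$Q{\left(V,d \right)} = -3 + V$
$l{\left(X \right)} = \sqrt{3 + X}$
$l^{3}{\left(Q{\left(x,\left(4 + 1\right) - 4 \right)} \right)} = \left(\sqrt{3 + \left(-3 + 7\right)}\right)^{3} = \left(\sqrt{3 + 4}\right)^{3} = \left(\sqrt{7}\right)^{3} = 7 \sqrt{7}$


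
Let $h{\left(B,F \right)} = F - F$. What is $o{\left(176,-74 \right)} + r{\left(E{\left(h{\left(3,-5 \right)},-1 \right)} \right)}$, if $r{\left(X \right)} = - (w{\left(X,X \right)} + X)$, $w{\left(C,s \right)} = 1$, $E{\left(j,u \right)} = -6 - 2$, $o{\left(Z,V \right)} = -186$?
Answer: $-179$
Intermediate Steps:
$h{\left(B,F \right)} = 0$
$E{\left(j,u \right)} = -8$
$r{\left(X \right)} = -1 - X$ ($r{\left(X \right)} = - (1 + X) = -1 - X$)
$o{\left(176,-74 \right)} + r{\left(E{\left(h{\left(3,-5 \right)},-1 \right)} \right)} = -186 - -7 = -186 + \left(-1 + 8\right) = -186 + 7 = -179$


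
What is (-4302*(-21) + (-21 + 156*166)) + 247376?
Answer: 363593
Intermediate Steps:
(-4302*(-21) + (-21 + 156*166)) + 247376 = (90342 + (-21 + 25896)) + 247376 = (90342 + 25875) + 247376 = 116217 + 247376 = 363593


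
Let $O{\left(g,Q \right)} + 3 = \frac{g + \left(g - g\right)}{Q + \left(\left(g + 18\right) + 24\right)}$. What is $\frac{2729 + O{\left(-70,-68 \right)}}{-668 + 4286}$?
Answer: $\frac{130883}{173664} \approx 0.75366$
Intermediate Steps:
$O{\left(g,Q \right)} = -3 + \frac{g}{42 + Q + g}$ ($O{\left(g,Q \right)} = -3 + \frac{g + \left(g - g\right)}{Q + \left(\left(g + 18\right) + 24\right)} = -3 + \frac{g + 0}{Q + \left(\left(18 + g\right) + 24\right)} = -3 + \frac{g}{Q + \left(42 + g\right)} = -3 + \frac{g}{42 + Q + g}$)
$\frac{2729 + O{\left(-70,-68 \right)}}{-668 + 4286} = \frac{2729 + \frac{-126 - -204 - -140}{42 - 68 - 70}}{-668 + 4286} = \frac{2729 + \frac{-126 + 204 + 140}{-96}}{3618} = \left(2729 - \frac{109}{48}\right) \frac{1}{3618} = \frac{130883}{48} \cdot \frac{1}{3618} = \frac{130883}{173664}$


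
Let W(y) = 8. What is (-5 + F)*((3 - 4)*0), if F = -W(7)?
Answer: 0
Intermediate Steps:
F = -8 (F = -1*8 = -8)
(-5 + F)*((3 - 4)*0) = (-5 - 8)*((3 - 4)*0) = -(-13)*0 = -13*0 = 0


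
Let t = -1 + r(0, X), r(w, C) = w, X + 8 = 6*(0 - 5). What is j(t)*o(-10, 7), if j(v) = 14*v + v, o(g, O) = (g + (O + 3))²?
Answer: 0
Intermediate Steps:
X = -38 (X = -8 + 6*(0 - 5) = -8 + 6*(-5) = -8 - 30 = -38)
o(g, O) = (3 + O + g)² (o(g, O) = (g + (3 + O))² = (3 + O + g)²)
t = -1 (t = -1 + 0 = -1)
j(v) = 15*v
j(t)*o(-10, 7) = (15*(-1))*(3 + 7 - 10)² = -15*0² = -15*0 = 0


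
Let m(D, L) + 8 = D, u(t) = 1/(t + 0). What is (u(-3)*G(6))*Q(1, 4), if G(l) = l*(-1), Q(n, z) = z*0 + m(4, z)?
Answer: -8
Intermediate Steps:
u(t) = 1/t
m(D, L) = -8 + D
Q(n, z) = -4 (Q(n, z) = z*0 + (-8 + 4) = 0 - 4 = -4)
G(l) = -l
(u(-3)*G(6))*Q(1, 4) = ((-1*6)/(-3))*(-4) = -⅓*(-6)*(-4) = 2*(-4) = -8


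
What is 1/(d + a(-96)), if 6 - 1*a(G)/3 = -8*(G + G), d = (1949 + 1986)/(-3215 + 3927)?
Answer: -712/3264145 ≈ -0.00021813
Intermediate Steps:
d = 3935/712 ≈ 5.5267
a(G) = 18 + 48*G (a(G) = 18 - (-24)*(G + G) = 18 - (-24)*2*G = 18 - (-48)*G = 18 + 48*G)
1/(d + a(-96)) = 1/(3935/712 + (18 + 48*(-96))) = 1/(3935/712 + (18 - 4608)) = 1/(3935/712 - 4590) = 1/(-3264145/712) = -712/3264145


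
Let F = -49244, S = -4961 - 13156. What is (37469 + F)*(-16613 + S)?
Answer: 408945750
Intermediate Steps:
S = -18117
(37469 + F)*(-16613 + S) = (37469 - 49244)*(-16613 - 18117) = -11775*(-34730) = 408945750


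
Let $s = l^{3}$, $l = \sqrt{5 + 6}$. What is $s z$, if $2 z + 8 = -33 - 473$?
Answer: $- 2827 \sqrt{11} \approx -9376.1$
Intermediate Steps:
$l = \sqrt{11} \approx 3.3166$
$z = -257$ ($z = -4 + \frac{-33 - 473}{2} = -4 + \frac{1}{2} \left(-506\right) = -4 - 253 = -257$)
$s = 11 \sqrt{11}$ ($s = \left(\sqrt{11}\right)^{3} = 11 \sqrt{11} \approx 36.483$)
$s z = 11 \sqrt{11} \left(-257\right) = - 2827 \sqrt{11}$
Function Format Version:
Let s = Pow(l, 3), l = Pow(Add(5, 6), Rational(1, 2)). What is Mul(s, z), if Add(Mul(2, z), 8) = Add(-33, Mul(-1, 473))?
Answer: Mul(-2827, Pow(11, Rational(1, 2))) ≈ -9376.1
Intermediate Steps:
l = Pow(11, Rational(1, 2)) ≈ 3.3166
z = -257 (z = Add(-4, Mul(Rational(1, 2), Add(-33, Mul(-1, 473)))) = Add(-4, Mul(Rational(1, 2), Add(-33, -473))) = Add(-4, Mul(Rational(1, 2), -506)) = Add(-4, -253) = -257)
s = Mul(11, Pow(11, Rational(1, 2))) (s = Pow(Pow(11, Rational(1, 2)), 3) = Mul(11, Pow(11, Rational(1, 2))) ≈ 36.483)
Mul(s, z) = Mul(Mul(11, Pow(11, Rational(1, 2))), -257) = Mul(-2827, Pow(11, Rational(1, 2)))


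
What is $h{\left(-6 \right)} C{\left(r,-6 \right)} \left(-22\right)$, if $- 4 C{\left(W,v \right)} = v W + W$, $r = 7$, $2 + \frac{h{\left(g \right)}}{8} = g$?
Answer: $12320$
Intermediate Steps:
$h{\left(g \right)} = -16 + 8 g$
$C{\left(W,v \right)} = - \frac{W}{4} - \frac{W v}{4}$ ($C{\left(W,v \right)} = - \frac{v W + W}{4} = - \frac{W v + W}{4} = - \frac{W + W v}{4} = - \frac{W}{4} - \frac{W v}{4}$)
$h{\left(-6 \right)} C{\left(r,-6 \right)} \left(-22\right) = \left(-16 + 8 \left(-6\right)\right) \left(\left(- \frac{1}{4}\right) 7 \left(1 - 6\right)\right) \left(-22\right) = \left(-16 - 48\right) \left(\left(- \frac{1}{4}\right) 7 \left(-5\right)\right) \left(-22\right) = \left(-64\right) \frac{35}{4} \left(-22\right) = \left(-560\right) \left(-22\right) = 12320$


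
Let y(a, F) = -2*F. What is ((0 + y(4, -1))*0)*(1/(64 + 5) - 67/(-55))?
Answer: 0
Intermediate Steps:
((0 + y(4, -1))*0)*(1/(64 + 5) - 67/(-55)) = ((0 - 2*(-1))*0)*(1/(64 + 5) - 67/(-55)) = ((0 + 2)*0)*(1/69 - 67*(-1/55)) = (2*0)*(1/69 + 67/55) = 0*(4678/3795) = 0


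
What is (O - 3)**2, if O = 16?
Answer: 169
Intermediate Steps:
(O - 3)**2 = (16 - 3)**2 = 13**2 = 169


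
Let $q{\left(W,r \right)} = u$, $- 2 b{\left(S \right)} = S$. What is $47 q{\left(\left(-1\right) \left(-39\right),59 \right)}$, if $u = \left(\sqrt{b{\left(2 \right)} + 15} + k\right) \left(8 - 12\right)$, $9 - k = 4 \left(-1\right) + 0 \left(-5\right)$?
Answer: $-2444 - 188 \sqrt{14} \approx -3147.4$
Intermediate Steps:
$b{\left(S \right)} = - \frac{S}{2}$
$k = 13$ ($k = 9 - \left(4 \left(-1\right) + 0 \left(-5\right)\right) = 9 - \left(-4 + 0\right) = 9 - -4 = 9 + 4 = 13$)
$u = -52 - 4 \sqrt{14}$ ($u = \left(\sqrt{\left(- \frac{1}{2}\right) 2 + 15} + 13\right) \left(8 - 12\right) = \left(\sqrt{-1 + 15} + 13\right) \left(-4\right) = \left(\sqrt{14} + 13\right) \left(-4\right) = \left(13 + \sqrt{14}\right) \left(-4\right) = -52 - 4 \sqrt{14} \approx -66.967$)
$q{\left(W,r \right)} = -52 - 4 \sqrt{14}$
$47 q{\left(\left(-1\right) \left(-39\right),59 \right)} = 47 \left(-52 - 4 \sqrt{14}\right) = -2444 - 188 \sqrt{14}$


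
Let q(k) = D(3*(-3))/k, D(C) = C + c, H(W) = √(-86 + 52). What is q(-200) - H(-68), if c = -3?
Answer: 3/50 - I*√34 ≈ 0.06 - 5.831*I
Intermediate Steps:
H(W) = I*√34 (H(W) = √(-34) = I*√34)
D(C) = -3 + C (D(C) = C - 3 = -3 + C)
q(k) = -12/k (q(k) = (-3 + 3*(-3))/k = (-3 - 9)/k = -12/k)
q(-200) - H(-68) = -12/(-200) - I*√34 = -12*(-1/200) - I*√34 = 3/50 - I*√34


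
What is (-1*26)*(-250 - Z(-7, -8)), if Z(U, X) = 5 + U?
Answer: 6448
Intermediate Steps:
(-1*26)*(-250 - Z(-7, -8)) = (-1*26)*(-250 - (5 - 7)) = -26*(-250 - 1*(-2)) = -26*(-250 + 2) = -26*(-248) = 6448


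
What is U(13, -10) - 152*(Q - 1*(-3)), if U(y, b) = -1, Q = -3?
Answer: -1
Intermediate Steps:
U(13, -10) - 152*(Q - 1*(-3)) = -1 - 152*(-3 - 1*(-3)) = -1 - 152*(-3 + 3) = -1 - 152*0 = -1 + 0 = -1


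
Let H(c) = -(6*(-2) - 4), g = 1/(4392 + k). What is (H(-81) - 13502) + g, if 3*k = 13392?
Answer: -119432015/8856 ≈ -13486.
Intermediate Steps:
k = 4464 (k = (⅓)*13392 = 4464)
g = 1/8856 (g = 1/(4392 + 4464) = 1/8856 ≈ 0.00011292)
H(c) = 16 (H(c) = -(-12 - 4) = -1*(-16) = 16)
(H(-81) - 13502) + g = (16 - 13502) + 1/8856 = -13486 + 1/8856 = -119432015/8856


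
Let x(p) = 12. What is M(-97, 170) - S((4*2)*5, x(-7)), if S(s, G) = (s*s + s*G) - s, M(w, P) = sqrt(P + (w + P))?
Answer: -2040 + 9*sqrt(3) ≈ -2024.4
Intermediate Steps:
M(w, P) = sqrt(w + 2*P) (M(w, P) = sqrt(P + (P + w)) = sqrt(w + 2*P))
S(s, G) = s**2 - s + G*s (S(s, G) = (s**2 + G*s) - s = s**2 - s + G*s)
M(-97, 170) - S((4*2)*5, x(-7)) = sqrt(-97 + 2*170) - (4*2)*5*(-1 + 12 + (4*2)*5) = sqrt(-97 + 340) - 8*5*(-1 + 12 + 8*5) = sqrt(243) - 40*(-1 + 12 + 40) = 9*sqrt(3) - 40*51 = 9*sqrt(3) - 1*2040 = 9*sqrt(3) - 2040 = -2040 + 9*sqrt(3)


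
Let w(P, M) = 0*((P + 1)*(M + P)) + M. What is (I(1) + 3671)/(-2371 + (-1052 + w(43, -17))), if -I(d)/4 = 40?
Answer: -3511/3440 ≈ -1.0206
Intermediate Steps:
I(d) = -160 (I(d) = -4*40 = -160)
w(P, M) = M (w(P, M) = 0*((1 + P)*(M + P)) + M = 0 + M = M)
(I(1) + 3671)/(-2371 + (-1052 + w(43, -17))) = (-160 + 3671)/(-2371 + (-1052 - 17)) = 3511/(-2371 - 1069) = 3511/(-3440) = 3511*(-1/3440) = -3511/3440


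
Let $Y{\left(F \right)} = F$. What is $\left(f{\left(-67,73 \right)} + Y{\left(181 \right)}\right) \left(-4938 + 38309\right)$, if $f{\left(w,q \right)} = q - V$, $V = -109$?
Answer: $12113673$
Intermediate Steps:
$f{\left(w,q \right)} = 109 + q$ ($f{\left(w,q \right)} = q - -109 = q + 109 = 109 + q$)
$\left(f{\left(-67,73 \right)} + Y{\left(181 \right)}\right) \left(-4938 + 38309\right) = \left(\left(109 + 73\right) + 181\right) \left(-4938 + 38309\right) = \left(182 + 181\right) 33371 = 363 \cdot 33371 = 12113673$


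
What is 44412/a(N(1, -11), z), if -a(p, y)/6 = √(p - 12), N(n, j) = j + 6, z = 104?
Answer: 7402*I*√17/17 ≈ 1795.2*I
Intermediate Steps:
N(n, j) = 6 + j
a(p, y) = -6*√(-12 + p) (a(p, y) = -6*√(p - 12) = -6*√(-12 + p))
44412/a(N(1, -11), z) = 44412/((-6*√(-12 + (6 - 11)))) = 44412/((-6*√(-12 - 5))) = 44412/((-6*I*√17)) = 44412*(I*√17/102) = 7402*I*√17/17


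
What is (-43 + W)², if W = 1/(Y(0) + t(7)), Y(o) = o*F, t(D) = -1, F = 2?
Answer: 1936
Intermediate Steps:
Y(o) = 2*o (Y(o) = o*2 = 2*o)
W = -1 (W = 1/(2*0 - 1) = 1/(0 - 1) = 1/(-1) = -1)
(-43 + W)² = (-43 - 1)² = (-44)² = 1936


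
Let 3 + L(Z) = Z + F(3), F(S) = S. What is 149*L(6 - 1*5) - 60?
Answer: 89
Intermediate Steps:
L(Z) = Z (L(Z) = -3 + (Z + 3) = -3 + (3 + Z) = Z)
149*L(6 - 1*5) - 60 = 149*(6 - 1*5) - 60 = 149*(6 - 5) - 60 = 149*1 - 60 = 149 - 60 = 89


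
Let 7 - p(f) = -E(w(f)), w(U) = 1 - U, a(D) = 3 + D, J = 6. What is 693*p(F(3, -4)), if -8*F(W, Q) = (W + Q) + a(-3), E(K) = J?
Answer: 9009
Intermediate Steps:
E(K) = 6
F(W, Q) = -Q/8 - W/8 (F(W, Q) = -((W + Q) + (3 - 3))/8 = -((Q + W) + 0)/8 = -(Q + W)/8 = -Q/8 - W/8)
p(f) = 13 (p(f) = 7 - (-1)*6 = 7 - 1*(-6) = 7 + 6 = 13)
693*p(F(3, -4)) = 693*13 = 9009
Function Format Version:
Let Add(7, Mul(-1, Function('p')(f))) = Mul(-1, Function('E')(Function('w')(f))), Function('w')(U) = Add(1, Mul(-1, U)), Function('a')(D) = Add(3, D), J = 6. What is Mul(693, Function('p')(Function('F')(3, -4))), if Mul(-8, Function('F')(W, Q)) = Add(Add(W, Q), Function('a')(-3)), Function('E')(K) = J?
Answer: 9009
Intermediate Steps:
Function('E')(K) = 6
Function('F')(W, Q) = Add(Mul(Rational(-1, 8), Q), Mul(Rational(-1, 8), W)) (Function('F')(W, Q) = Mul(Rational(-1, 8), Add(Add(W, Q), Add(3, -3))) = Mul(Rational(-1, 8), Add(Add(Q, W), 0)) = Mul(Rational(-1, 8), Add(Q, W)) = Add(Mul(Rational(-1, 8), Q), Mul(Rational(-1, 8), W)))
Function('p')(f) = 13 (Function('p')(f) = Add(7, Mul(-1, Mul(-1, 6))) = Add(7, Mul(-1, -6)) = Add(7, 6) = 13)
Mul(693, Function('p')(Function('F')(3, -4))) = Mul(693, 13) = 9009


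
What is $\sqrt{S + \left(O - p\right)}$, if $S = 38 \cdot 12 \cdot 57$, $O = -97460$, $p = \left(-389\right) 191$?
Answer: $\sqrt{2831} \approx 53.207$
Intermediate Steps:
$p = -74299$
$S = 25992$ ($S = 456 \cdot 57 = 25992$)
$\sqrt{S + \left(O - p\right)} = \sqrt{25992 - 23161} = \sqrt{2831}$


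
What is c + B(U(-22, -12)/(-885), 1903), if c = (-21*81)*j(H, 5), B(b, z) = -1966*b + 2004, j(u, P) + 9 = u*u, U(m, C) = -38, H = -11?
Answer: -166904288/885 ≈ -1.8859e+5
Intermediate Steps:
j(u, P) = -9 + u² (j(u, P) = -9 + u*u = -9 + u²)
B(b, z) = 2004 - 1966*b
c = -190512 (c = (-21*81)*(-9 + (-11)²) = -1701*(-9 + 121) = -1701*112 = -190512)
c + B(U(-22, -12)/(-885), 1903) = -190512 + (2004 - (-74708)/(-885)) = -190512 + (2004 - (-74708)*(-1)/885) = -190512 + (2004 - 1966*38/885) = -190512 + (2004 - 74708/885) = -190512 + 1698832/885 = -166904288/885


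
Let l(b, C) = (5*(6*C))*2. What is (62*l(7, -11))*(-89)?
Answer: 3641880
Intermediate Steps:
l(b, C) = 60*C (l(b, C) = (30*C)*2 = 60*C)
(62*l(7, -11))*(-89) = (62*(60*(-11)))*(-89) = (62*(-660))*(-89) = -40920*(-89) = 3641880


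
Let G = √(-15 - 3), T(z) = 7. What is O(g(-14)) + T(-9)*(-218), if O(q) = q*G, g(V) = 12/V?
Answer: -1526 - 18*I*√2/7 ≈ -1526.0 - 3.6366*I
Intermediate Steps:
G = 3*I*√2 (G = √(-18) = 3*I*√2 ≈ 4.2426*I)
O(q) = 3*I*q*√2 (O(q) = q*(3*I*√2) = 3*I*q*√2)
O(g(-14)) + T(-9)*(-218) = 3*I*(12/(-14))*√2 + 7*(-218) = 3*I*(12*(-1/14))*√2 - 1526 = 3*I*(-6/7)*√2 - 1526 = -18*I*√2/7 - 1526 = -1526 - 18*I*√2/7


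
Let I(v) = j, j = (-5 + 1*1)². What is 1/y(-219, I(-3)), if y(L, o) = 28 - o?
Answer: 1/12 ≈ 0.083333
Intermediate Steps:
j = 16 (j = (-5 + 1)² = (-4)² = 16)
I(v) = 16
1/y(-219, I(-3)) = 1/(28 - 1*16) = 1/(28 - 16) = 1/12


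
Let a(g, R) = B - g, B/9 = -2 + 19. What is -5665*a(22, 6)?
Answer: -742115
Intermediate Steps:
B = 153 (B = 9*(-2 + 19) = 9*17 = 153)
a(g, R) = 153 - g
-5665*a(22, 6) = -5665*(153 - 1*22) = -5665*(153 - 22) = -5665*131 = -742115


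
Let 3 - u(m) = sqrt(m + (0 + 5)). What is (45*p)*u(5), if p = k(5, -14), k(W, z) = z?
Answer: -1890 + 630*sqrt(10) ≈ 102.23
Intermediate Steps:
p = -14
u(m) = 3 - sqrt(5 + m) (u(m) = 3 - sqrt(m + (0 + 5)) = 3 - sqrt(m + 5) = 3 - sqrt(5 + m))
(45*p)*u(5) = (45*(-14))*(3 - sqrt(5 + 5)) = -630*(3 - sqrt(10)) = -1890 + 630*sqrt(10)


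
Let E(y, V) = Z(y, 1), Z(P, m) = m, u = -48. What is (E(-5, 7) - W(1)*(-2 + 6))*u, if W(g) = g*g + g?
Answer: 336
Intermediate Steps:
E(y, V) = 1
W(g) = g + g**2 (W(g) = g**2 + g = g + g**2)
(E(-5, 7) - W(1)*(-2 + 6))*u = (1 - 1*(1 + 1)*(-2 + 6))*(-48) = (1 - 1*2*4)*(-48) = (1 - 2*4)*(-48) = (1 - 1*8)*(-48) = (1 - 8)*(-48) = -7*(-48) = 336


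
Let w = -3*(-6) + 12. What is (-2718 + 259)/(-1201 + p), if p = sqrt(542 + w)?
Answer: 2953259/1441829 + 4918*sqrt(143)/1441829 ≈ 2.0891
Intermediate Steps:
w = 30 (w = 18 + 12 = 30)
p = 2*sqrt(143) (p = sqrt(542 + 30) = sqrt(572) = 2*sqrt(143) ≈ 23.917)
(-2718 + 259)/(-1201 + p) = (-2718 + 259)/(-1201 + 2*sqrt(143)) = -2459/(-1201 + 2*sqrt(143))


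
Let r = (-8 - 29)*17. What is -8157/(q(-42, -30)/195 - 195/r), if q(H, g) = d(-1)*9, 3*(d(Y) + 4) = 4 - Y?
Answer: -333498945/8272 ≈ -40317.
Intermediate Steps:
d(Y) = -8/3 - Y/3 (d(Y) = -4 + (4 - Y)/3 = -4 + (4/3 - Y/3) = -8/3 - Y/3)
r = -629 (r = -37*17 = -629)
q(H, g) = -21 (q(H, g) = (-8/3 - ⅓*(-1))*9 = (-8/3 + ⅓)*9 = -7/3*9 = -21)
-8157/(q(-42, -30)/195 - 195/r) = -8157/(-21/195 - 195/(-629)) = -8157/(-21*1/195 - 195*(-1/629)) = -8157/(-7/65 + 195/629) = -8157/8272/40885 = -8157*40885/8272 = -333498945/8272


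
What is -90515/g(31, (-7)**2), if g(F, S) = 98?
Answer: -90515/98 ≈ -923.62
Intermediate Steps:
-90515/g(31, (-7)**2) = -90515/98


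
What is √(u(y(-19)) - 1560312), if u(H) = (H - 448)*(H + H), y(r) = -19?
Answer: I*√1542566 ≈ 1242.0*I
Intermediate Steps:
u(H) = 2*H*(-448 + H) (u(H) = (-448 + H)*(2*H) = 2*H*(-448 + H))
√(u(y(-19)) - 1560312) = √(2*(-19)*(-448 - 19) - 1560312) = √(2*(-19)*(-467) - 1560312) = √(17746 - 1560312) = √(-1542566) = I*√1542566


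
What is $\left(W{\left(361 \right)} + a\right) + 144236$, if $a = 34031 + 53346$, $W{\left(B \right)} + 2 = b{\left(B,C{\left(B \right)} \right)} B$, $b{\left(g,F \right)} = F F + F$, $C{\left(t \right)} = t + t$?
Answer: $188675777$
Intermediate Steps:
$C{\left(t \right)} = 2 t$
$b{\left(g,F \right)} = F + F^{2}$ ($b{\left(g,F \right)} = F^{2} + F = F + F^{2}$)
$W{\left(B \right)} = -2 + 2 B^{2} \left(1 + 2 B\right)$ ($W{\left(B \right)} = -2 + 2 B \left(1 + 2 B\right) B = -2 + 2 B^{2} \left(1 + 2 B\right)$)
$a = 87377$
$\left(W{\left(361 \right)} + a\right) + 144236 = \left(\left(-2 + 2 \cdot 361^{2} \left(1 + 2 \cdot 361\right)\right) + 87377\right) + 144236 = \left(\left(-2 + 2 \cdot 130321 \left(1 + 722\right)\right) + 87377\right) + 144236 = \left(\left(-2 + 2 \cdot 130321 \cdot 723\right) + 87377\right) + 144236 = \left(\left(-2 + 188444166\right) + 87377\right) + 144236 = \left(188444164 + 87377\right) + 144236 = 188531541 + 144236 = 188675777$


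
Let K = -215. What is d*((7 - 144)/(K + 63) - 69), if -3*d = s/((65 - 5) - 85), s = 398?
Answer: -2059849/5700 ≈ -361.38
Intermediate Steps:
d = 398/75 (d = -398/(3*((65 - 5) - 85)) = -398/(3*(60 - 85)) = -398/(3*(-25)) = -398*(-1)/(3*25) = -⅓*(-398/25) = 398/75 ≈ 5.3067)
d*((7 - 144)/(K + 63) - 69) = 398*((7 - 144)/(-215 + 63) - 69)/75 = 398*(-137/(-152) - 69)/75 = 398*(-137*(-1/152) - 69)/75 = 398*(137/152 - 69)/75 = (398/75)*(-10351/152) = -2059849/5700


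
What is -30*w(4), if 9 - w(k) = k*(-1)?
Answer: -390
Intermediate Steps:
w(k) = 9 + k (w(k) = 9 - k*(-1) = 9 - (-1)*k = 9 + k)
-30*w(4) = -30*(9 + 4) = -30*13 = -390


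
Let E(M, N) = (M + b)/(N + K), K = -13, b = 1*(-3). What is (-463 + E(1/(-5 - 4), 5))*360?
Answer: -166540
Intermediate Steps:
b = -3
E(M, N) = (-3 + M)/(-13 + N) (E(M, N) = (M - 3)/(N - 13) = (-3 + M)/(-13 + N))
(-463 + E(1/(-5 - 4), 5))*360 = (-463 + (-3 + 1/(-5 - 4))/(-13 + 5))*360 = (-463 + (-3 + 1/(-9))/(-8))*360 = (-463 - (-3 - ⅑)/8)*360 = (-463 - ⅛*(-28/9))*360 = (-463 + 7/18)*360 = -8327/18*360 = -166540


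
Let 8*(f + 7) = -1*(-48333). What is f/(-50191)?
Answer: -48277/401528 ≈ -0.12023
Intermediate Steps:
f = 48277/8 (f = -7 + (-1*(-48333))/8 = -7 + (⅛)*48333 = -7 + 48333/8 = 48277/8 ≈ 6034.6)
f/(-50191) = (48277/8)/(-50191) = (48277/8)*(-1/50191) = -48277/401528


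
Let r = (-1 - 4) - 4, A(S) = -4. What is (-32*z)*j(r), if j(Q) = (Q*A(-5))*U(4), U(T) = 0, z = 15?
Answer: 0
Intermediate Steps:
r = -9 (r = -5 - 4 = -9)
j(Q) = 0 (j(Q) = (Q*(-4))*0 = -4*Q*0 = 0)
(-32*z)*j(r) = -32*15*0 = -480*0 = 0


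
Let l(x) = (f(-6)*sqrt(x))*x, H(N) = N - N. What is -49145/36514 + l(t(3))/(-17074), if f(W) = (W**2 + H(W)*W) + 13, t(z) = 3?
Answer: -49145/36514 - 147*sqrt(3)/17074 ≈ -1.3608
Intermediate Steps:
H(N) = 0
f(W) = 13 + W**2 (f(W) = (W**2 + 0*W) + 13 = (W**2 + 0) + 13 = W**2 + 13 = 13 + W**2)
l(x) = 49*x**(3/2) (l(x) = ((13 + (-6)**2)*sqrt(x))*x = ((13 + 36)*sqrt(x))*x = (49*sqrt(x))*x = 49*x**(3/2))
-49145/36514 + l(t(3))/(-17074) = -49145/36514 + (49*3**(3/2))/(-17074) = -49145*1/36514 + (49*(3*sqrt(3)))*(-1/17074) = -49145/36514 + (147*sqrt(3))*(-1/17074) = -49145/36514 - 147*sqrt(3)/17074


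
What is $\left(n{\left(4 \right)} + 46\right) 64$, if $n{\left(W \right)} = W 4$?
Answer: $3968$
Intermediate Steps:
$n{\left(W \right)} = 4 W$
$\left(n{\left(4 \right)} + 46\right) 64 = \left(4 \cdot 4 + 46\right) 64 = \left(16 + 46\right) 64 = 62 \cdot 64 = 3968$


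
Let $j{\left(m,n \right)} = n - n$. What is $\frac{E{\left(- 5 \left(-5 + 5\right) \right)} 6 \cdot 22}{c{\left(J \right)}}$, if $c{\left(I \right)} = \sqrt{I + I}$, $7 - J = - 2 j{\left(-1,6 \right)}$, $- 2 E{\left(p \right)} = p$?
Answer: $0$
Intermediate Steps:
$E{\left(p \right)} = - \frac{p}{2}$
$j{\left(m,n \right)} = 0$
$J = 7$ ($J = 7 - \left(-2\right) 0 = 7 - 0 = 7 + 0 = 7$)
$c{\left(I \right)} = \sqrt{2} \sqrt{I}$ ($c{\left(I \right)} = \sqrt{2 I} = \sqrt{2} \sqrt{I}$)
$\frac{E{\left(- 5 \left(-5 + 5\right) \right)} 6 \cdot 22}{c{\left(J \right)}} = \frac{- \frac{\left(-5\right) \left(-5 + 5\right)}{2} \cdot 6 \cdot 22}{\sqrt{2} \sqrt{7}} = \frac{- \frac{\left(-5\right) 0}{2} \cdot 6 \cdot 22}{\sqrt{14}} = \left(- \frac{1}{2}\right) 0 \cdot 6 \cdot 22 \frac{\sqrt{14}}{14} = 0 \cdot 6 \cdot 22 \frac{\sqrt{14}}{14} = 0 \cdot 22 \frac{\sqrt{14}}{14} = 0 \frac{\sqrt{14}}{14} = 0$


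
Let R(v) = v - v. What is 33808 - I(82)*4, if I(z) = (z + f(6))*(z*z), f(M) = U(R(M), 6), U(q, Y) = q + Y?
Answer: -2333040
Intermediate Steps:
R(v) = 0
U(q, Y) = Y + q
f(M) = 6 (f(M) = 6 + 0 = 6)
I(z) = z**2*(6 + z) (I(z) = (z + 6)*(z*z) = (6 + z)*z**2 = z**2*(6 + z))
33808 - I(82)*4 = 33808 - 82**2*(6 + 82)*4 = 33808 - 6724*88*4 = 33808 - 591712*4 = 33808 - 1*2366848 = 33808 - 2366848 = -2333040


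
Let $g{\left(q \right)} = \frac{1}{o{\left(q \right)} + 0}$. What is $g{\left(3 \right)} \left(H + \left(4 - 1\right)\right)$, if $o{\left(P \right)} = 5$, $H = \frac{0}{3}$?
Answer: $\frac{3}{5} \approx 0.6$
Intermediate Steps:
$H = 0$ ($H = 0 \cdot \frac{1}{3} = 0$)
$g{\left(q \right)} = \frac{1}{5}$ ($g{\left(q \right)} = \frac{1}{5 + 0} = \frac{1}{5}$)
$g{\left(3 \right)} \left(H + \left(4 - 1\right)\right) = \frac{0 + \left(4 - 1\right)}{5} = \frac{0 + 3}{5} = \frac{1}{5} \cdot 3 = \frac{3}{5}$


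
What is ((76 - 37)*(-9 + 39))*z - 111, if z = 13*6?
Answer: 91149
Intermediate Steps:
z = 78
((76 - 37)*(-9 + 39))*z - 111 = ((76 - 37)*(-9 + 39))*78 - 111 = (39*30)*78 - 111 = 1170*78 - 111 = 91260 - 111 = 91149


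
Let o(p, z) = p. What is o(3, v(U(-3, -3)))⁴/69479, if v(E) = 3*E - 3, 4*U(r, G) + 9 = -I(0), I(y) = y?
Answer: 81/69479 ≈ 0.0011658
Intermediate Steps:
U(r, G) = -9/4 (U(r, G) = -9/4 + (-1*0)/4 = -9/4 + (¼)*0 = -9/4 + 0 = -9/4)
v(E) = -3 + 3*E
o(3, v(U(-3, -3)))⁴/69479 = 3⁴/69479 = 81*(1/69479) = 81/69479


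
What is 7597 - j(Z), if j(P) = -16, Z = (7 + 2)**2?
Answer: 7613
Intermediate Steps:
Z = 81 (Z = 9**2 = 81)
7597 - j(Z) = 7597 - 1*(-16) = 7597 + 16 = 7613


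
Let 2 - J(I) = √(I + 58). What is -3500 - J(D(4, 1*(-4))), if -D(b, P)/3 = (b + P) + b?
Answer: -3502 + √46 ≈ -3495.2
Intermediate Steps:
D(b, P) = -6*b - 3*P (D(b, P) = -3*((b + P) + b) = -3*((P + b) + b) = -3*(P + 2*b) = -6*b - 3*P)
J(I) = 2 - √(58 + I) (J(I) = 2 - √(I + 58) = 2 - √(58 + I))
-3500 - J(D(4, 1*(-4))) = -3500 - (2 - √(58 + (-6*4 - 3*(-4)))) = -3500 - (2 - √(58 + (-24 - 3*(-4)))) = -3500 - (2 - √(58 + (-24 + 12))) = -3500 - (2 - √(58 - 12)) = -3500 - (2 - √46) = -3500 + (-2 + √46) = -3502 + √46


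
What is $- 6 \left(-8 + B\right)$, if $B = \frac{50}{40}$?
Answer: $\frac{81}{2} \approx 40.5$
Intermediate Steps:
$B = \frac{5}{4}$ ($B = 50 \cdot \frac{1}{40} = \frac{5}{4} \approx 1.25$)
$- 6 \left(-8 + B\right) = - 6 \left(-8 + \frac{5}{4}\right) = \left(-6\right) \left(- \frac{27}{4}\right) = \frac{81}{2}$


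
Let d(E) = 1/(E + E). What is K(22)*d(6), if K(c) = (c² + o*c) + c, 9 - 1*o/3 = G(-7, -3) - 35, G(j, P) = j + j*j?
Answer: 319/6 ≈ 53.167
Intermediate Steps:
G(j, P) = j + j²
o = 6 (o = 27 - 3*(-7*(1 - 7) - 35) = 27 - 3*(-7*(-6) - 35) = 27 - 3*(42 - 35) = 27 - 3*7 = 27 - 21 = 6)
K(c) = c² + 7*c (K(c) = (c² + 6*c) + c = c² + 7*c)
d(E) = 1/(2*E)
K(22)*d(6) = (22*(7 + 22))*((½)/6) = (22*29)*((½)*(⅙)) = 638*(1/12) = 319/6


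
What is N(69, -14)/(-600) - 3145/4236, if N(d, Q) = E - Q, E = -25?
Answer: -153367/211800 ≈ -0.72411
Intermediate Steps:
N(d, Q) = -25 - Q
N(69, -14)/(-600) - 3145/4236 = (-25 - 1*(-14))/(-600) - 3145/4236 = (-25 + 14)*(-1/600) - 3145*1/4236 = -11*(-1/600) - 3145/4236 = 11/600 - 3145/4236 = -153367/211800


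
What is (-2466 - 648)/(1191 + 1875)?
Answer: -519/511 ≈ -1.0157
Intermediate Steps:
(-2466 - 648)/(1191 + 1875) = -3114/3066 = -3114*1/3066 = -519/511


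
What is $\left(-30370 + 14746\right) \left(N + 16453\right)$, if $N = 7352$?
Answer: $-371929320$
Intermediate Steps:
$\left(-30370 + 14746\right) \left(N + 16453\right) = \left(-30370 + 14746\right) \left(7352 + 16453\right) = \left(-15624\right) 23805 = -371929320$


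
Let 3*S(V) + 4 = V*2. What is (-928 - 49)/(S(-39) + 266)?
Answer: -2931/716 ≈ -4.0936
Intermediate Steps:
S(V) = -4/3 + 2*V/3 (S(V) = -4/3 + (V*2)/3 = -4/3 + (2*V)/3 = -4/3 + 2*V/3)
(-928 - 49)/(S(-39) + 266) = (-928 - 49)/((-4/3 + (⅔)*(-39)) + 266) = -977/((-4/3 - 26) + 266) = -977/(-82/3 + 266) = -977/716/3 = -977*3/716 = -2931/716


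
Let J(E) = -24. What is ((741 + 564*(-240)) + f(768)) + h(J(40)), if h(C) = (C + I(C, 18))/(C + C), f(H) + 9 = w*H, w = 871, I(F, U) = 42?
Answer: 4274397/8 ≈ 5.3430e+5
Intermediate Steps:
f(H) = -9 + 871*H
h(C) = (42 + C)/(2*C) (h(C) = (C + 42)/(C + C) = (42 + C)/((2*C)) = (42 + C)*(1/(2*C)) = (42 + C)/(2*C))
((741 + 564*(-240)) + f(768)) + h(J(40)) = ((741 + 564*(-240)) + (-9 + 871*768)) + (½)*(42 - 24)/(-24) = ((741 - 135360) + (-9 + 668928)) + (½)*(-1/24)*18 = (-134619 + 668919) - 3/8 = 534300 - 3/8 = 4274397/8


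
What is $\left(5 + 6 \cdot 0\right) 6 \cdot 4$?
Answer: $120$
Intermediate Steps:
$\left(5 + 6 \cdot 0\right) 6 \cdot 4 = \left(5 + 0\right) 6 \cdot 4 = 5 \cdot 6 \cdot 4 = 30 \cdot 4 = 120$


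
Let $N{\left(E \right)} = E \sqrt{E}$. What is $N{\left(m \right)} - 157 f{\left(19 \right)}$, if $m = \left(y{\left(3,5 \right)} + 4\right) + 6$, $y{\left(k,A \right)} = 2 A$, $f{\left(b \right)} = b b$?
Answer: $-56677 + 40 \sqrt{5} \approx -56588.0$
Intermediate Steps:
$f{\left(b \right)} = b^{2}$
$m = 20$ ($m = \left(2 \cdot 5 + 4\right) + 6 = \left(10 + 4\right) + 6 = 14 + 6 = 20$)
$N{\left(E \right)} = E^{\frac{3}{2}}$
$N{\left(m \right)} - 157 f{\left(19 \right)} = 20^{\frac{3}{2}} - 157 \cdot 19^{2} = 40 \sqrt{5} - 56677 = -56677 + 40 \sqrt{5}$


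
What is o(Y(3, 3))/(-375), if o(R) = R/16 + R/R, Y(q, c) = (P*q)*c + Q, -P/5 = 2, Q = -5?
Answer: 79/6000 ≈ 0.013167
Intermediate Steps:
P = -10 (P = -5*2 = -10)
Y(q, c) = -5 - 10*c*q (Y(q, c) = (-10*q)*c - 5 = -10*c*q - 5 = -5 - 10*c*q)
o(R) = 1 + R/16 (o(R) = R*(1/16) + 1 = R/16 + 1 = 1 + R/16)
o(Y(3, 3))/(-375) = (1 + (-5 - 10*3*3)/16)/(-375) = (1 + (-5 - 90)/16)*(-1/375) = (1 + (1/16)*(-95))*(-1/375) = (1 - 95/16)*(-1/375) = -79/16*(-1/375) = 79/6000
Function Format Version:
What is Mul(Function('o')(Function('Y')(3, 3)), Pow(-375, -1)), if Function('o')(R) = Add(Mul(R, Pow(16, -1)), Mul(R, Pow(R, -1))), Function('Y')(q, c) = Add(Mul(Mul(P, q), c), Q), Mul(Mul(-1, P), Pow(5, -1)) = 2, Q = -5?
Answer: Rational(79, 6000) ≈ 0.013167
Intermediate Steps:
P = -10 (P = Mul(-5, 2) = -10)
Function('Y')(q, c) = Add(-5, Mul(-10, c, q)) (Function('Y')(q, c) = Add(Mul(Mul(-10, q), c), -5) = Add(Mul(-10, c, q), -5) = Add(-5, Mul(-10, c, q)))
Function('o')(R) = Add(1, Mul(Rational(1, 16), R)) (Function('o')(R) = Add(Mul(R, Rational(1, 16)), 1) = Add(Mul(Rational(1, 16), R), 1) = Add(1, Mul(Rational(1, 16), R)))
Mul(Function('o')(Function('Y')(3, 3)), Pow(-375, -1)) = Mul(Add(1, Mul(Rational(1, 16), Add(-5, Mul(-10, 3, 3)))), Pow(-375, -1)) = Mul(Add(1, Mul(Rational(1, 16), Add(-5, -90))), Rational(-1, 375)) = Mul(Add(1, Mul(Rational(1, 16), -95)), Rational(-1, 375)) = Mul(Add(1, Rational(-95, 16)), Rational(-1, 375)) = Mul(Rational(-79, 16), Rational(-1, 375)) = Rational(79, 6000)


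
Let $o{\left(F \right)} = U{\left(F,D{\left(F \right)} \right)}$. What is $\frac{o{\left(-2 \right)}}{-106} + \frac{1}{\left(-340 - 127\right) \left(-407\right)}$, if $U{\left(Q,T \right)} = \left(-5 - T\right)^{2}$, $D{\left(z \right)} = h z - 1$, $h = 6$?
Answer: $- \frac{6082155}{10073657} \approx -0.60377$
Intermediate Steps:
$D{\left(z \right)} = -1 + 6 z$ ($D{\left(z \right)} = 6 z - 1 = -1 + 6 z$)
$o{\left(F \right)} = \left(4 + 6 F\right)^{2}$ ($o{\left(F \right)} = \left(5 + \left(-1 + 6 F\right)\right)^{2} = \left(4 + 6 F\right)^{2}$)
$\frac{o{\left(-2 \right)}}{-106} + \frac{1}{\left(-340 - 127\right) \left(-407\right)} = \frac{4 \left(2 + 3 \left(-2\right)\right)^{2}}{-106} + \frac{1}{\left(-340 - 127\right) \left(-407\right)} = 4 \left(2 - 6\right)^{2} \left(- \frac{1}{106}\right) + \frac{1}{-467} \left(- \frac{1}{407}\right) = 4 \left(-4\right)^{2} \left(- \frac{1}{106}\right) - - \frac{1}{190069} = 4 \cdot 16 \left(- \frac{1}{106}\right) + \frac{1}{190069} = 64 \left(- \frac{1}{106}\right) + \frac{1}{190069} = - \frac{32}{53} + \frac{1}{190069} = - \frac{6082155}{10073657}$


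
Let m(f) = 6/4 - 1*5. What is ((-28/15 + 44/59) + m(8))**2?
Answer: 66896041/3132900 ≈ 21.353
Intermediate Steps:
m(f) = -7/2 (m(f) = 6*(1/4) - 5 = 3/2 - 5 = -7/2)
((-28/15 + 44/59) + m(8))**2 = ((-28/15 + 44/59) - 7/2)**2 = (-992/885 - 7/2)**2 = (-8179/1770)**2 = 66896041/3132900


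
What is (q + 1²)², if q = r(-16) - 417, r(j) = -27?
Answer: 196249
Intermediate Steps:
q = -444 (q = -27 - 417 = -444)
(q + 1²)² = (-444 + 1²)² = (-444 + 1)² = (-443)² = 196249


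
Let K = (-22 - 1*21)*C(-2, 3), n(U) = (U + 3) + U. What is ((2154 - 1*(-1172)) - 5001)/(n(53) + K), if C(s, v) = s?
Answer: -335/39 ≈ -8.5897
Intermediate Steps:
n(U) = 3 + 2*U (n(U) = (3 + U) + U = 3 + 2*U)
K = 86 (K = (-22 - 1*21)*(-2) = (-22 - 21)*(-2) = -43*(-2) = 86)
((2154 - 1*(-1172)) - 5001)/(n(53) + K) = ((2154 - 1*(-1172)) - 5001)/((3 + 2*53) + 86) = ((2154 + 1172) - 5001)/((3 + 106) + 86) = (3326 - 5001)/(109 + 86) = -1675/195 = -1675*1/195 = -335/39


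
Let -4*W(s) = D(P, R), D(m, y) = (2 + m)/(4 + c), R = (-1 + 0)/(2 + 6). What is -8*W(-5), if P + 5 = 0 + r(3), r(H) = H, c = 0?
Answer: 0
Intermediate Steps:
P = -2 (P = -5 + (0 + 3) = -5 + 3 = -2)
R = -1/8 ≈ -0.12500
D(m, y) = 1/2 + m/4 (D(m, y) = (2 + m)/(4 + 0) = (2 + m)/4 = (2 + m)*(1/4) = 1/2 + m/4)
W(s) = 0 (W(s) = -(1/2 + (1/4)*(-2))/4 = -(1/2 - 1/2)/4 = -1/4*0 = 0)
-8*W(-5) = -8*0 = 0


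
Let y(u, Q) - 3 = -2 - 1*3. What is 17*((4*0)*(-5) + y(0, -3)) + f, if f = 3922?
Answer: 3888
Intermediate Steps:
y(u, Q) = -2 (y(u, Q) = 3 + (-2 - 1*3) = 3 + (-2 - 3) = 3 - 5 = -2)
17*((4*0)*(-5) + y(0, -3)) + f = 17*((4*0)*(-5) - 2) + 3922 = 17*(0*(-5) - 2) + 3922 = 17*(0 - 2) + 3922 = 17*(-2) + 3922 = -34 + 3922 = 3888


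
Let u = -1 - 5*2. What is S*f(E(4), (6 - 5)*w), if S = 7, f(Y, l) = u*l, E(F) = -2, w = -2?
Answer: 154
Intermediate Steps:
u = -11 (u = -1 - 10 = -11)
f(Y, l) = -11*l
S*f(E(4), (6 - 5)*w) = 7*(-11*(6 - 5)*(-2)) = 7*(-11*(-2)) = 7*22 = 154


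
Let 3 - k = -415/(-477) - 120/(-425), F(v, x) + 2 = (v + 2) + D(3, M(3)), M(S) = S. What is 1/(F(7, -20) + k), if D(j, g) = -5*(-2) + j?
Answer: 40545/885812 ≈ 0.045772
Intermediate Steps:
D(j, g) = 10 + j
F(v, x) = 13 + v (F(v, x) = -2 + ((v + 2) + (10 + 3)) = -2 + ((2 + v) + 13) = -2 + (15 + v) = 13 + v)
k = 74912/40545 (k = 3 - (-415/(-477) - 120/(-425)) = 3 - (-415*(-1/477) - 120*(-1/425)) = 3 - (415/477 + 24/85) = 3 - 1*46723/40545 = 3 - 46723/40545 = 74912/40545 ≈ 1.8476)
1/(F(7, -20) + k) = 1/((13 + 7) + 74912/40545) = 1/(20 + 74912/40545) = 1/(885812/40545) = 40545/885812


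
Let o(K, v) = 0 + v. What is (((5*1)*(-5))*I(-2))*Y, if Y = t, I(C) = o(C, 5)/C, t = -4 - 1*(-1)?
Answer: -375/2 ≈ -187.50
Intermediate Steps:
t = -3 (t = -4 + 1 = -3)
o(K, v) = v
I(C) = 5/C
Y = -3
(((5*1)*(-5))*I(-2))*Y = (((5*1)*(-5))*(5/(-2)))*(-3) = ((5*(-5))*(5*(-½)))*(-3) = -25*(-5/2)*(-3) = (125/2)*(-3) = -375/2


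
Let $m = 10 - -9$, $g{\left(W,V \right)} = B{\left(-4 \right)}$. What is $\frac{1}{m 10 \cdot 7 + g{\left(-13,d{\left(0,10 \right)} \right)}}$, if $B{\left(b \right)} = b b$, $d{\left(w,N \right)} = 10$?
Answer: $\frac{1}{1346} \approx 0.00074294$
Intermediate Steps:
$B{\left(b \right)} = b^{2}$
$g{\left(W,V \right)} = 16$ ($g{\left(W,V \right)} = \left(-4\right)^{2} = 16$)
$m = 19$ ($m = 10 + 9 = 19$)
$\frac{1}{m 10 \cdot 7 + g{\left(-13,d{\left(0,10 \right)} \right)}} = \frac{1}{19 \cdot 10 \cdot 7 + 16} = \frac{1}{190 \cdot 7 + 16} = \frac{1}{1330 + 16} = \frac{1}{1346}$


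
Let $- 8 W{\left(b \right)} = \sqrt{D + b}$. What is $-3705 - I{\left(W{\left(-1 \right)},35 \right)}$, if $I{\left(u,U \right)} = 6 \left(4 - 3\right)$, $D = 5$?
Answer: $-3711$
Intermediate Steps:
$W{\left(b \right)} = - \frac{\sqrt{5 + b}}{8}$
$I{\left(u,U \right)} = 6$ ($I{\left(u,U \right)} = 6 \cdot 1 = 6$)
$-3705 - I{\left(W{\left(-1 \right)},35 \right)} = -3705 - 6 = -3711$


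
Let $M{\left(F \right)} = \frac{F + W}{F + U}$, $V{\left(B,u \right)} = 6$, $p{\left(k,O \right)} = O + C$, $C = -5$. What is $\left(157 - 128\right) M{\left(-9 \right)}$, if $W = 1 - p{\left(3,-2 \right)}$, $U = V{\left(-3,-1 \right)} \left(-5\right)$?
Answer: $\frac{29}{39} \approx 0.74359$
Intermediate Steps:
$p{\left(k,O \right)} = -5 + O$ ($p{\left(k,O \right)} = O - 5 = -5 + O$)
$U = -30$ ($U = 6 \left(-5\right) = -30$)
$W = 8$ ($W = 1 - \left(-5 - 2\right) = 1 - -7 = 1 + 7 = 8$)
$M{\left(F \right)} = \frac{8 + F}{-30 + F}$ ($M{\left(F \right)} = \frac{F + 8}{F - 30} = \frac{8 + F}{-30 + F}$)
$\left(157 - 128\right) M{\left(-9 \right)} = \left(157 - 128\right) \frac{8 - 9}{-30 - 9} = 29 \frac{1}{-39} \left(-1\right) = 29 \left(\left(- \frac{1}{39}\right) \left(-1\right)\right) = 29 \cdot \frac{1}{39} = \frac{29}{39}$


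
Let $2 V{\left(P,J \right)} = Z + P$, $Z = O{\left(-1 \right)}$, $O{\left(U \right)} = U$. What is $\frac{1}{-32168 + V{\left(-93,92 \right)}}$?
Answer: $- \frac{1}{32215} \approx -3.1041 \cdot 10^{-5}$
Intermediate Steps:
$Z = -1$
$V{\left(P,J \right)} = - \frac{1}{2} + \frac{P}{2}$ ($V{\left(P,J \right)} = \frac{-1 + P}{2} = - \frac{1}{2} + \frac{P}{2}$)
$\frac{1}{-32168 + V{\left(-93,92 \right)}} = \frac{1}{-32168 + \left(- \frac{1}{2} + \frac{1}{2} \left(-93\right)\right)} = \frac{1}{-32168 - 47} = \frac{1}{-32215} = - \frac{1}{32215}$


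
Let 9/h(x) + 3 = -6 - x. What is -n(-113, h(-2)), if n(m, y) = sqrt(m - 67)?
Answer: -6*I*sqrt(5) ≈ -13.416*I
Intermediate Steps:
h(x) = 9/(-9 - x) (h(x) = 9/(-3 + (-6 - x)) = 9/(-9 - x))
n(m, y) = sqrt(-67 + m)
-n(-113, h(-2)) = -sqrt(-67 - 113) = -sqrt(-180) = -6*I*sqrt(5)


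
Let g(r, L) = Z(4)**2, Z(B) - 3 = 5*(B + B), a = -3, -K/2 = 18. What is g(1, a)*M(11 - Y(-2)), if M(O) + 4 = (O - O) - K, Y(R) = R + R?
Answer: 59168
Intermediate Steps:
Y(R) = 2*R
K = -36 (K = -2*18 = -36)
Z(B) = 3 + 10*B (Z(B) = 3 + 5*(B + B) = 3 + 5*(2*B) = 3 + 10*B)
g(r, L) = 1849 (g(r, L) = (3 + 10*4)**2 = (3 + 40)**2 = 43**2 = 1849)
M(O) = 32 (M(O) = -4 + ((O - O) - 1*(-36)) = -4 + (0 + 36) = -4 + 36 = 32)
g(1, a)*M(11 - Y(-2)) = 1849*32 = 59168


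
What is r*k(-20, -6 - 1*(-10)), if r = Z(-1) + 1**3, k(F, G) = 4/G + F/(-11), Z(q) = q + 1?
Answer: 31/11 ≈ 2.8182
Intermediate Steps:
Z(q) = 1 + q
k(F, G) = 4/G - F/11 (k(F, G) = 4/G + F*(-1/11) = 4/G - F/11)
r = 1 (r = (1 - 1) + 1**3 = 0 + 1 = 1)
r*k(-20, -6 - 1*(-10)) = 1*(4/(-6 - 1*(-10)) - 1/11*(-20)) = 1*(4/(-6 + 10) + 20/11) = 1*(4/4 + 20/11) = 1*(4*(1/4) + 20/11) = 1*(1 + 20/11) = 1*(31/11) = 31/11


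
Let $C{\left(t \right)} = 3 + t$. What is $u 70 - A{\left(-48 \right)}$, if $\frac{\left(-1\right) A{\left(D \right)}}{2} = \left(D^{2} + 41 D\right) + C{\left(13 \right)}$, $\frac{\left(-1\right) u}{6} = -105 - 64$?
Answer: $71684$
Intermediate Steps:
$u = 1014$ ($u = - 6 \left(-105 - 64\right) = \left(-6\right) \left(-169\right) = 1014$)
$A{\left(D \right)} = -32 - 82 D - 2 D^{2}$ ($A{\left(D \right)} = - 2 \left(\left(D^{2} + 41 D\right) + \left(3 + 13\right)\right) = - 2 \left(\left(D^{2} + 41 D\right) + 16\right) = - 2 \left(16 + D^{2} + 41 D\right) = -32 - 82 D - 2 D^{2}$)
$u 70 - A{\left(-48 \right)} = 1014 \cdot 70 - \left(-32 - -3936 - 2 \left(-48\right)^{2}\right) = 70980 - \left(-32 + 3936 - 4608\right) = 70980 - -704 = 70980 + 704 = 71684$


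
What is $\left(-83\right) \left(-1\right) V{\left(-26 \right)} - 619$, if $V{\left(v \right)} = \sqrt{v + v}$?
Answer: $-619 + 166 i \sqrt{13} \approx -619.0 + 598.52 i$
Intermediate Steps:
$V{\left(v \right)} = \sqrt{2} \sqrt{v}$ ($V{\left(v \right)} = \sqrt{2 v} = \sqrt{2} \sqrt{v}$)
$\left(-83\right) \left(-1\right) V{\left(-26 \right)} - 619 = \left(-83\right) \left(-1\right) \sqrt{2} \sqrt{-26} - 619 = 83 \sqrt{2} i \sqrt{26} - 619 = 83 \cdot 2 i \sqrt{13} - 619 = 166 i \sqrt{13} - 619 = -619 + 166 i \sqrt{13}$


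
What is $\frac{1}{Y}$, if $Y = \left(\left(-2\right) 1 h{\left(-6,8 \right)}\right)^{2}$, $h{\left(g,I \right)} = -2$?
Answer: $\frac{1}{16} \approx 0.0625$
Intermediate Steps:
$Y = 16$ ($Y = \left(\left(-2\right) 1 \left(-2\right)\right)^{2} = \left(\left(-2\right) \left(-2\right)\right)^{2} = 4^{2} = 16$)
$\frac{1}{Y} = \frac{1}{16}$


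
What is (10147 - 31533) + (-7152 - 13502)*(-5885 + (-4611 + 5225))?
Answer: 108845848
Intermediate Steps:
(10147 - 31533) + (-7152 - 13502)*(-5885 + (-4611 + 5225)) = -21386 - 20654*(-5885 + 614) = -21386 - 20654*(-5271) = -21386 + 108867234 = 108845848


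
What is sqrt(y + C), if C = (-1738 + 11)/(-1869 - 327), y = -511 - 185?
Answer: I*sqrt(93128029)/366 ≈ 26.367*I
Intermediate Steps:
y = -696
C = 1727/2196 (C = -1727/(-2196) = -1727*(-1/2196) = 1727/2196 ≈ 0.78643)
sqrt(y + C) = sqrt(-696 + 1727/2196) = sqrt(-1526689/2196) = I*sqrt(93128029)/366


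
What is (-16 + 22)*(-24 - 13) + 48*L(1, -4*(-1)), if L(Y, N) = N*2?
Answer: 162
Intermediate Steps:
L(Y, N) = 2*N
(-16 + 22)*(-24 - 13) + 48*L(1, -4*(-1)) = (-16 + 22)*(-24 - 13) + 48*(2*(-4*(-1))) = 6*(-37) + 48*(2*4) = -222 + 48*8 = -222 + 384 = 162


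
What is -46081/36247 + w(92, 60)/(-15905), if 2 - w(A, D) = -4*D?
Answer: -741690079/576508535 ≈ -1.2865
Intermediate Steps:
w(A, D) = 2 + 4*D (w(A, D) = 2 - (-4)*D = 2 + 4*D)
-46081/36247 + w(92, 60)/(-15905) = -46081/36247 + (2 + 4*60)/(-15905) = -46081*1/36247 + (2 + 240)*(-1/15905) = -46081/36247 + 242*(-1/15905) = -46081/36247 - 242/15905 = -741690079/576508535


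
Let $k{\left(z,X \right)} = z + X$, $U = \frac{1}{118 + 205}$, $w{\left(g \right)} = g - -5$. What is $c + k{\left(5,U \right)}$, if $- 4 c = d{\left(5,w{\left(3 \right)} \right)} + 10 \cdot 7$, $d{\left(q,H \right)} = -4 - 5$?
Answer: $- \frac{13239}{1292} \approx -10.247$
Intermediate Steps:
$w{\left(g \right)} = 5 + g$ ($w{\left(g \right)} = g + 5 = 5 + g$)
$U = \frac{1}{323} \approx 0.003096$
$k{\left(z,X \right)} = X + z$
$d{\left(q,H \right)} = -9$
$c = - \frac{61}{4}$ ($c = - \frac{-9 + 10 \cdot 7}{4} = - \frac{-9 + 70}{4} = \left(- \frac{1}{4}\right) 61 = - \frac{61}{4} \approx -15.25$)
$c + k{\left(5,U \right)} = - \frac{61}{4} + \left(\frac{1}{323} + 5\right) = - \frac{61}{4} + \frac{1616}{323} = - \frac{13239}{1292}$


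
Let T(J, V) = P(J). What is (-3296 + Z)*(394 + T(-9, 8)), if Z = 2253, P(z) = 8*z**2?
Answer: -1086806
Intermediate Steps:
T(J, V) = 8*J**2
(-3296 + Z)*(394 + T(-9, 8)) = (-3296 + 2253)*(394 + 8*(-9)**2) = -1043*(394 + 8*81) = -1043*(394 + 648) = -1043*1042 = -1086806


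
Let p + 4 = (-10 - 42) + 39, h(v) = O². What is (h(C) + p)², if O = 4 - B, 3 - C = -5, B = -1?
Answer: 64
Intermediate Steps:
C = 8 (C = 3 - 1*(-5) = 3 + 5 = 8)
O = 5 (O = 4 - 1*(-1) = 4 + 1 = 5)
h(v) = 25 (h(v) = 5² = 25)
p = -17 (p = -4 + ((-10 - 42) + 39) = -4 + (-52 + 39) = -4 - 13 = -17)
(h(C) + p)² = (25 - 17)² = 8² = 64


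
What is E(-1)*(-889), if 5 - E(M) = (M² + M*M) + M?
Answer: -3556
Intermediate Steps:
E(M) = 5 - M - 2*M² (E(M) = 5 - ((M² + M*M) + M) = 5 - ((M² + M²) + M) = 5 - (2*M² + M) = 5 - (M + 2*M²) = 5 + (-M - 2*M²) = 5 - M - 2*M²)
E(-1)*(-889) = (5 - 1*(-1) - 2*(-1)²)*(-889) = (5 + 1 - 2*1)*(-889) = (5 + 1 - 2)*(-889) = 4*(-889) = -3556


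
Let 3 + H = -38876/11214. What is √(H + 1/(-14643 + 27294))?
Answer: I*√401703635763794/7881573 ≈ 2.543*I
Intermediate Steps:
H = -36259/5607 (H = -3 - 38876/11214 = -3 - 38876*1/11214 = -3 - 19438/5607 = -36259/5607 ≈ -6.4667)
√(H + 1/(-14643 + 27294)) = √(-36259/5607 + 1/(-14643 + 27294)) = √(-36259/5607 + 1/12651) = √(-152902334/23644719) = I*√401703635763794/7881573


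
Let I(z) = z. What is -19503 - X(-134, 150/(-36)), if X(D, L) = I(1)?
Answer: -19504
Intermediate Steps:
X(D, L) = 1
-19503 - X(-134, 150/(-36)) = -19503 - 1*1 = -19503 - 1 = -19504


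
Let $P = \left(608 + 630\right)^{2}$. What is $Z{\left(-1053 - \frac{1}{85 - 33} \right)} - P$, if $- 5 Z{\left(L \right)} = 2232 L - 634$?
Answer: $- \frac{69059212}{65} \approx -1.0625 \cdot 10^{6}$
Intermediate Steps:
$Z{\left(L \right)} = \frac{634}{5} - \frac{2232 L}{5}$ ($Z{\left(L \right)} = - \frac{2232 L - 634}{5} = - \frac{-634 + 2232 L}{5} = \frac{634}{5} - \frac{2232 L}{5}$)
$P = 1532644$ ($P = 1238^{2} = 1532644$)
$Z{\left(-1053 - \frac{1}{85 - 33} \right)} - P = \left(\frac{634}{5} - \frac{2232 \left(-1053 - \frac{1}{85 - 33}\right)}{5}\right) - 1532644 = \left(\frac{634}{5} - \frac{2232 \left(-1053 - \frac{1}{52}\right)}{5}\right) - 1532644 = \left(\frac{634}{5} - - \frac{30554406}{65}\right) - 1532644 = \left(\frac{634}{5} + \frac{30554406}{65}\right) - 1532644 = \frac{30562648}{65} - 1532644 = - \frac{69059212}{65}$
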